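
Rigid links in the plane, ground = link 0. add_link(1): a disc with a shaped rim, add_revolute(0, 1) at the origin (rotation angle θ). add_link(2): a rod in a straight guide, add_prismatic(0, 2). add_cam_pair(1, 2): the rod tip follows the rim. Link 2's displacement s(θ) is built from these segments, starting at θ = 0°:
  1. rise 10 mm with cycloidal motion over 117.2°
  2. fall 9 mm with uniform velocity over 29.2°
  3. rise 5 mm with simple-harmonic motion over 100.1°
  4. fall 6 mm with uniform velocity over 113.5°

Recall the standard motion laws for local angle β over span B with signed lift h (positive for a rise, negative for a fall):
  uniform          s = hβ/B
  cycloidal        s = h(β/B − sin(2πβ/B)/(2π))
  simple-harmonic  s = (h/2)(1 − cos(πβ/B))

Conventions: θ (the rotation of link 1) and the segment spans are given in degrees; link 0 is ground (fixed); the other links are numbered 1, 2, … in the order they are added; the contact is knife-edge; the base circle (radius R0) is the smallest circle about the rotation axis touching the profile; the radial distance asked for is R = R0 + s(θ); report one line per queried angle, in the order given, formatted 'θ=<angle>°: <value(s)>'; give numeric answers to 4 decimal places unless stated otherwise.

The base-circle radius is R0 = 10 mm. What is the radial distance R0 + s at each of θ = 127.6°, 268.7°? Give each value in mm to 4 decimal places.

segment 1 (0° to 117.2°, cycloidal, h = 10) is passed completely: s = 0.0000 + (10) = 10.0000
θ = 127.6° falls in segment 2 (117.2° to 146.4°, uniform, h = -9): β = 127.6 − 117.2 = 10.4°, B = 29.2°; Δs = -9·10.4/29.2 = -3.2055; s = 10.0000 − 3.2055 = 6.7945
segment 2 (117.2° to 146.4°, uniform, h = -9) is passed completely: s = 10.0000 + (-9) = 1.0000
segment 3 (146.4° to 246.5°, simple-harmonic, h = 5) is passed completely: s = 1.0000 + (5) = 6.0000
θ = 268.7° falls in segment 4 (246.5° to 360°, uniform, h = -6): β = 268.7 − 246.5 = 22.2°, B = 113.5°; Δs = -6·22.2/113.5 = -1.1736; s = 6.0000 − 1.1736 = 4.8264
θ=127.6°: R = R0 + s = 10 + 6.7945 = 16.7945
θ=268.7°: R = R0 + s = 10 + 4.8264 = 14.8264

θ=127.6°: 16.7945
θ=268.7°: 14.8264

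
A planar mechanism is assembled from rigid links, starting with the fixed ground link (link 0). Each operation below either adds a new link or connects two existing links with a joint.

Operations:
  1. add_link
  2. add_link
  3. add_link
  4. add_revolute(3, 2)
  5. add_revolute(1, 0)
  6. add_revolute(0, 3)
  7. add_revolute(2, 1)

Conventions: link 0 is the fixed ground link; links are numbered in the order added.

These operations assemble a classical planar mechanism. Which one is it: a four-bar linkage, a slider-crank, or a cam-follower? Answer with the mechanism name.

links: 4 (incl. ground); joints: 4 revolute, 0 prismatic, 0 higher (cam) pair, forming one closed loop
4 links in a single 4R loop → four-bar linkage

four-bar linkage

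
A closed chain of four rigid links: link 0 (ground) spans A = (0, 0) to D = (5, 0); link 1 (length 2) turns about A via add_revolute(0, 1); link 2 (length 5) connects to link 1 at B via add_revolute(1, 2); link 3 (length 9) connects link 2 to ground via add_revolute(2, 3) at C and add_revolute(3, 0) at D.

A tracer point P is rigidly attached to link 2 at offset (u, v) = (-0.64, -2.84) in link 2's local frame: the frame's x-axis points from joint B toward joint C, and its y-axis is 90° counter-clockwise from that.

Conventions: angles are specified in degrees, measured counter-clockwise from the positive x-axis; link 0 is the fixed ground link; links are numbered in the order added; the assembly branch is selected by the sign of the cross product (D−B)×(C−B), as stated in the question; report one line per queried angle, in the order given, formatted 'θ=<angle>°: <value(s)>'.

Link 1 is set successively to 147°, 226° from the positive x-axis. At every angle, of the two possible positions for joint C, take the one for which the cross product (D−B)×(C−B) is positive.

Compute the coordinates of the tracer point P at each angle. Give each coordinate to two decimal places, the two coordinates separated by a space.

A=(0,0), D=(5.00,0)
θ=147°: B = A + 2.00·(cos147°, sin147°) = (-1.6773, 1.0893)
θ=147°: |BD| = 6.7656
θ=147°: circle(B,5.00) ∩ circle(D,9.00): a=-0.7558, h=4.9425
θ=147°:   candidates: C₊=(-1.6275,6.0890) cross=33.439; C₋=(-3.2190,-3.6671) cross=-33.439
θ=147°:   branch + wants cross > 0 → take C=(-1.6275,6.0890) (cross=33.439)
θ=147°: ex = (C−B)/|BC| = (0.0100,1.0000); ey = (-1.0000,0.0100)
θ=147°: P = B + -0.64·ex + -2.84·ey = (1.1561,0.4210)
θ=226°: B = A + 2.00·(cos226°, sin226°) = (-1.3893, -1.4387)
θ=226°: |BD| = 6.5493
θ=226°: circle(B,5.00) ∩ circle(D,9.00): a=-1.0006, h=4.8989
θ=226°:   candidates: C₊=(-3.4416,3.1207) cross=32.084; C₋=(-1.2894,-6.4377) cross=-32.084
θ=226°:   branch + wants cross > 0 → take C=(-3.4416,3.1207) (cross=32.084)
θ=226°: ex = (C−B)/|BC| = (-0.4105,0.9119); ey = (-0.9119,-0.4105)
θ=226°: P = B + -0.64·ex + -2.84·ey = (1.4631,-0.8566)

θ=147°: 1.16 0.42
θ=226°: 1.46 -0.86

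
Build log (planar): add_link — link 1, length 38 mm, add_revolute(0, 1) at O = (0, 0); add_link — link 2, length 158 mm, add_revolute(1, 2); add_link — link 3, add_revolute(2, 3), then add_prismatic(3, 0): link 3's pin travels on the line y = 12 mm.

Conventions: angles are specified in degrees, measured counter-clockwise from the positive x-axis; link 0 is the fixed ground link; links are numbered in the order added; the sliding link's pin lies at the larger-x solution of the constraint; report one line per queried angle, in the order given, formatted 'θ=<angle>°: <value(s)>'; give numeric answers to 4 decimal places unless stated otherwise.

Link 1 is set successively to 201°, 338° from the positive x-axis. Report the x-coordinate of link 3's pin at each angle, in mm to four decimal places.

geometry: r = 38 mm, L = 158 mm, e = 12 mm
θ=201°: crank pin P = (r cos θ, r sin θ) = (-35.476056, -13.617982)
θ=201°: h = r sin θ − e = -13.617982 − 12 = -25.617982
θ=201°: x = r cos θ + √(L² − h²) = -35.476056 + 155.909329 = 120.433273
θ=338°: crank pin P = (r cos θ, r sin θ) = (35.232986, -14.235051)
θ=338°: h = r sin θ − e = -14.235051 − 12 = -26.235051
θ=338°: x = r cos θ + √(L² − h²) = 35.232986 + 155.806682 = 191.039668

θ=201°: 120.4333
θ=338°: 191.0397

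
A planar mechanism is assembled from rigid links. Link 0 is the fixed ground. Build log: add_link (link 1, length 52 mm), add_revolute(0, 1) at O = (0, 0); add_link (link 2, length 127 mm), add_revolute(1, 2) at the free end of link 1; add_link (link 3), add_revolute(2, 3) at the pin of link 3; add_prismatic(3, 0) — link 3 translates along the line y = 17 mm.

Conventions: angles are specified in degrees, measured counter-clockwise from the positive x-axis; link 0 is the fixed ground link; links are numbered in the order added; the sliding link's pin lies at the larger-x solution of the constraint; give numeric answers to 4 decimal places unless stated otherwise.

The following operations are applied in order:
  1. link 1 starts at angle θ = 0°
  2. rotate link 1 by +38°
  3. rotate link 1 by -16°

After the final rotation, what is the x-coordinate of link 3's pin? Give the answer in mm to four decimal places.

geometry: r = 52 mm, L = 127 mm, e = 17 mm; θ starts at 0°
rotate link 1 by +38°: θ ← 0° +38° = 38°
rotate link 1 by -16°: θ ← 38° -16° = 22°
crank pin P = (r cos θ, r sin θ) = (48.213560, 19.479543)
h = r sin θ − e = 19.479543 − 17 = 2.479543
x = r cos θ + √(L² − h²) = 48.213560 + 126.975792 = 175.189353

175.1894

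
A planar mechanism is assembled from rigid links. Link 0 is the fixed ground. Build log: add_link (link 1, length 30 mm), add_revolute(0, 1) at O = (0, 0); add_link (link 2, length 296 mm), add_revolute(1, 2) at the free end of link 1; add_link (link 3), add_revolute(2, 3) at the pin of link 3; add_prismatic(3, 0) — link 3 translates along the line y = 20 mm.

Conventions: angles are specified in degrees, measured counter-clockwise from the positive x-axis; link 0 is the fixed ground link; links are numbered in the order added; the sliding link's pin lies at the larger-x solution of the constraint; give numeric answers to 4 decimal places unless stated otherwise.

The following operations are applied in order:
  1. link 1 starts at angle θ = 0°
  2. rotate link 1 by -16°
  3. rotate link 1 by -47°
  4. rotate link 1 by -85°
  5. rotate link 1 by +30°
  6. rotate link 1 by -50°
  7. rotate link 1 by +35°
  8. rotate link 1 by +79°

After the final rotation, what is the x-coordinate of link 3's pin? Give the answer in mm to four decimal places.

geometry: r = 30 mm, L = 296 mm, e = 20 mm; θ starts at 0°
rotate link 1 by -16°: θ ← 0° -16° = -16°
rotate link 1 by -47°: θ ← -16° -47° = -63°
rotate link 1 by -85°: θ ← -63° -85° = -148°
rotate link 1 by +30°: θ ← -148° +30° = -118°
rotate link 1 by -50°: θ ← -118° -50° = -168°
rotate link 1 by +35°: θ ← -168° +35° = -133°
rotate link 1 by +79°: θ ← -133° +79° = -54°
crank pin P = (r cos θ, r sin θ) = (17.633558, -24.270510)
h = r sin θ − e = -24.270510 − 20 = -44.270510
x = r cos θ + √(L² − h²) = 17.633558 + 292.670672 = 310.304229

310.3042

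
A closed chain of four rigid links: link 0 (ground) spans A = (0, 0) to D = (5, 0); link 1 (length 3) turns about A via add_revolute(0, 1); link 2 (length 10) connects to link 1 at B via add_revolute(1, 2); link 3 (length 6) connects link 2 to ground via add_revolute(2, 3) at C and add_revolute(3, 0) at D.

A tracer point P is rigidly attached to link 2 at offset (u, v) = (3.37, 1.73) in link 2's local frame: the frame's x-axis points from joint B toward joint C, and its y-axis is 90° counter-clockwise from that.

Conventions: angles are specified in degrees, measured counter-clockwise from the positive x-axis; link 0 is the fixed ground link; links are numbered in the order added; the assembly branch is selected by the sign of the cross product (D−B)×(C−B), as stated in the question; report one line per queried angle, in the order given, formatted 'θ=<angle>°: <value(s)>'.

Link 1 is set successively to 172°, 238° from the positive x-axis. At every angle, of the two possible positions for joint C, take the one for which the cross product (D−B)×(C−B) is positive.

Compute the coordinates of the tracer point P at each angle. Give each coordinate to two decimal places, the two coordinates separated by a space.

A=(0,0), D=(5.00,0)
θ=172°: B = A + 3.00·(cos172°, sin172°) = (-2.9708, 0.4175)
θ=172°: |BD| = 7.9817
θ=172°: circle(B,10.00) ∩ circle(D,6.00): a=8.0000, h=6.0000
θ=172°:   candidates: C₊=(5.3321,5.9908) cross=47.890; C₋=(4.7044,-5.9927) cross=-47.890
θ=172°:   branch + wants cross > 0 → take C=(5.3321,5.9908) (cross=47.890)
θ=172°: ex = (C−B)/|BC| = (0.8303,0.5573); ey = (-0.5573,0.8303)
θ=172°: P = B + 3.37·ex + 1.73·ey = (-1.1369,3.7321)
θ=238°: B = A + 3.00·(cos238°, sin238°) = (-1.5898, -2.5441)
θ=238°: |BD| = 7.0638
θ=238°: circle(B,10.00) ∩ circle(D,6.00): a=8.0620, h=5.9164
θ=238°:   candidates: C₊=(3.8003,5.8788) cross=41.792; C₋=(8.0621,-5.1598) cross=-41.792
θ=238°:   branch + wants cross > 0 → take C=(3.8003,5.8788) (cross=41.792)
θ=238°: ex = (C−B)/|BC| = (0.5390,0.8423); ey = (-0.8423,0.5390)
θ=238°: P = B + 3.37·ex + 1.73·ey = (-1.2305,1.2269)

θ=172°: -1.14 3.73
θ=238°: -1.23 1.23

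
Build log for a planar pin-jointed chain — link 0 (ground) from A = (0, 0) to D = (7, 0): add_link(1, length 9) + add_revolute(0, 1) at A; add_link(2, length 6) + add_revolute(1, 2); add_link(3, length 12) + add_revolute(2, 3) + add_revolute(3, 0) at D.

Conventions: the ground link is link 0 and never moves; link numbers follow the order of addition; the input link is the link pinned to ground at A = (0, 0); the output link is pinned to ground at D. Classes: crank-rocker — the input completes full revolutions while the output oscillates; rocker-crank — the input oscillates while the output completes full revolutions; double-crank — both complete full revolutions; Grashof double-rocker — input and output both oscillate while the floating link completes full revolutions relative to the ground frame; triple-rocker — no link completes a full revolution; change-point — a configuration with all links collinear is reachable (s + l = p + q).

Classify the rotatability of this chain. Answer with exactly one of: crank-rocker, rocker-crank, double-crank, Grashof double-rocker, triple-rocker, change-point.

lengths: ground=7, input=9, coupler=6, output=12
sorted: s=6 (shortest), l=12 (longest), p+q=16
s + l = 18 vs p + q = 16
s + l > p + q → non-Grashof → no link fully rotates → triple-rocker

triple-rocker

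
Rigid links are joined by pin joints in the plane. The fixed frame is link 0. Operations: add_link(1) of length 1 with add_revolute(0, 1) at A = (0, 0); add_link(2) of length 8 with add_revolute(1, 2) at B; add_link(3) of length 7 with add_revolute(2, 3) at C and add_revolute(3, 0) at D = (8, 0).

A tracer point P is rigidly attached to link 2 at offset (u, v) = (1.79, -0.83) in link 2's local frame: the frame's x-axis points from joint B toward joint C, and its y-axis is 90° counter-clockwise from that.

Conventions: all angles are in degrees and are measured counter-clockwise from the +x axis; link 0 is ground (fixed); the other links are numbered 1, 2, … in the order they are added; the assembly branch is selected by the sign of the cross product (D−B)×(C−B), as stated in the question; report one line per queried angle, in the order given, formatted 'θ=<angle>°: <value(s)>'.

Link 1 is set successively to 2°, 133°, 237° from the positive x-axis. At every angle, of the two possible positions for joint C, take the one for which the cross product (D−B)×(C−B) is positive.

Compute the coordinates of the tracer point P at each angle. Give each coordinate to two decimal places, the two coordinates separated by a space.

A=(0,0), D=(8.00,0)
θ=2°: B = A + 1.00·(cos2°, sin2°) = (0.9994, 0.0349)
θ=2°: |BD| = 7.0007
θ=2°: circle(B,8.00) ∩ circle(D,7.00): a=4.5717, h=6.5650
θ=2°:   candidates: C₊=(5.6037,6.5771) cross=45.960; C₋=(5.5383,-6.5529) cross=-45.960
θ=2°:   branch + wants cross > 0 → take C=(5.6037,6.5771) (cross=45.960)
θ=2°: ex = (C−B)/|BC| = (0.5755,0.8178); ey = (-0.8178,0.5755)
θ=2°: P = B + 1.79·ex + -0.83·ey = (2.7084,1.0210)
θ=133°: B = A + 1.00·(cos133°, sin133°) = (-0.6820, 0.7314)
θ=133°: |BD| = 8.7127
θ=133°: circle(B,8.00) ∩ circle(D,7.00): a=5.2172, h=6.0647
θ=133°:   candidates: C₊=(5.0258,6.3368) cross=52.841; C₋=(4.0077,-5.7499) cross=-52.841
θ=133°:   branch + wants cross > 0 → take C=(5.0258,6.3368) (cross=52.841)
θ=133°: ex = (C−B)/|BC| = (0.7135,0.7007); ey = (-0.7007,0.7135)
θ=133°: P = B + 1.79·ex + -0.83·ey = (1.1767,1.3934)
θ=237°: B = A + 1.00·(cos237°, sin237°) = (-0.5446, -0.8387)
θ=237°: |BD| = 8.5857
θ=237°: circle(B,8.00) ∩ circle(D,7.00): a=5.1664, h=6.1081
θ=237°:   candidates: C₊=(4.0004,5.7448) cross=52.442; C₋=(5.1937,-6.4129) cross=-52.442
θ=237°:   branch + wants cross > 0 → take C=(4.0004,5.7448) (cross=52.442)
θ=237°: ex = (C−B)/|BC| = (0.5681,0.8229); ey = (-0.8229,0.5681)
θ=237°: P = B + 1.79·ex + -0.83·ey = (1.1554,0.1628)

θ=2°: 2.71 1.02
θ=133°: 1.18 1.39
θ=237°: 1.16 0.16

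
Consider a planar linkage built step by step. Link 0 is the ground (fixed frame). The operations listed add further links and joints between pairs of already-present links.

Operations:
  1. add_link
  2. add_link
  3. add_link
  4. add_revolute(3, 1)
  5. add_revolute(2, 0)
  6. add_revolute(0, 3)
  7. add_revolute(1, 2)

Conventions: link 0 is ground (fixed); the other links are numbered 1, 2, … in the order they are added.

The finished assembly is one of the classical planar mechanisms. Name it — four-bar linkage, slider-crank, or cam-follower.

links: 4 (incl. ground); joints: 4 revolute, 0 prismatic, 0 higher (cam) pair, forming one closed loop
4 links in a single 4R loop → four-bar linkage

four-bar linkage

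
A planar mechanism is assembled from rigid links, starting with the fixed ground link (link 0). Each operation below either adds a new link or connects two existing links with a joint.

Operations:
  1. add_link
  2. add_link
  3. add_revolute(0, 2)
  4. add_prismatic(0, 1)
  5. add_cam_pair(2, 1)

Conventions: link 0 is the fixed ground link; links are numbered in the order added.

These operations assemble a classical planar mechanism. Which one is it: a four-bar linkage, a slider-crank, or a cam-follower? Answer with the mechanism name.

links: 3 (incl. ground); joints: 1 revolute, 1 prismatic, 1 higher (cam) pair, forming one closed loop
3 links, revolute + prismatic + higher pair in one loop → cam-follower

cam-follower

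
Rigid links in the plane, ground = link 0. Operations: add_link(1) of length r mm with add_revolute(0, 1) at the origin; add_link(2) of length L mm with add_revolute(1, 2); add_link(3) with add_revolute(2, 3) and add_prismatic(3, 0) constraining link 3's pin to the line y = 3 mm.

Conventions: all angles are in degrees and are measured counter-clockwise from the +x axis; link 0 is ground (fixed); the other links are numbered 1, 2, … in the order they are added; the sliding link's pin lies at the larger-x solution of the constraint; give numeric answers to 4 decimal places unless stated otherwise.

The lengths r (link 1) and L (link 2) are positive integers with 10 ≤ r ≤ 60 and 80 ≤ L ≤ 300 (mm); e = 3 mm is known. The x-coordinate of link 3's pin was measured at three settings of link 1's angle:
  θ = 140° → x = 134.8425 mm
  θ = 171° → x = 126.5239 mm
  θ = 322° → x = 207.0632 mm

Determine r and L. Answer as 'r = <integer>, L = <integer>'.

constraint per measurement: (x − r cos θ)² + (r sin θ − e)² = L²
subtracting the θ₁ and θ₂ equations cancels the r² and L² terms:
r = (x₁² − x₂²) / (2[(x₁cos θ₁ + e sin θ₁) − (x₂cos θ₂ + e sin θ₂)]) = 46.9998 → r = 47
L² = (x₁ − r cos θ₁)² + (r sin θ₁ − e)² = 29928.9964 → L = 173.0000 → L = 173
check at θ₃=322°: x = 207.0632 (printed 207.0632) ✓

r = 47, L = 173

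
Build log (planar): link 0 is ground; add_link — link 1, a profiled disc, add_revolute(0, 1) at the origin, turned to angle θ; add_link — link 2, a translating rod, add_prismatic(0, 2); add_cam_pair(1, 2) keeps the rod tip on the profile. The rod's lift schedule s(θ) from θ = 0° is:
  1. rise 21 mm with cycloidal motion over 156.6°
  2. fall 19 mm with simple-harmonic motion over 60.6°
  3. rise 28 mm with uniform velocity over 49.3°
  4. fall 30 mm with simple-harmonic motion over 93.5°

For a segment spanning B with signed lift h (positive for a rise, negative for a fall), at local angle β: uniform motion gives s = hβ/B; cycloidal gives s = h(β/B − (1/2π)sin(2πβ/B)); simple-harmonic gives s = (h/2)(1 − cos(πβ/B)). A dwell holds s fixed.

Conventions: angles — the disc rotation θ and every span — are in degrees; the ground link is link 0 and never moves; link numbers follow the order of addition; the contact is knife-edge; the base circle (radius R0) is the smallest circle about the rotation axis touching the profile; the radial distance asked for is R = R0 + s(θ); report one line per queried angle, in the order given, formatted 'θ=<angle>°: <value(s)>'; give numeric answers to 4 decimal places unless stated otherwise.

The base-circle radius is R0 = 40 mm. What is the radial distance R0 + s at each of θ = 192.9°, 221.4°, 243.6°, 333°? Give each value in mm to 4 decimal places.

seg 1 [0°–156.6°] cycloidal, h=21: full span → s += 21 → s = 21.0000
seg 2 [156.6°–217.2°] simple-harmonic, h=-19: θ=192.9° here. β=36.3, B=60.6. -19/2·(1 − cos(π·0.5990)) = -12.4075 → s = 8.5925
seg 2 [156.6°–217.2°] simple-harmonic, h=-19: full span → s += -19 → s = 2.0000
seg 3 [217.2°–266.5°] uniform, h=28: θ=221.4° here. β=4.2, B=49.3. 28·4.2/49.3 = 2.3854 → s = 4.3854
seg 3 [217.2°–266.5°] uniform, h=28: θ=243.6° here. β=26.4, B=49.3. 28·26.4/49.3 = 14.9939 → s = 16.9939
seg 3 [217.2°–266.5°] uniform, h=28: full span → s += 28 → s = 30.0000
seg 4 [266.5°–360°] simple-harmonic, h=-30: θ=333° here. β=66.5, B=93.5. -30/2·(1 − cos(π·0.7112)) = -24.2393 → s = 5.7607
θ=192.9°: R = R0 + s = 40 + 8.5925 = 48.5925
θ=221.4°: R = R0 + s = 40 + 4.3854 = 44.3854
θ=243.6°: R = R0 + s = 40 + 16.9939 = 56.9939
θ=333°: R = R0 + s = 40 + 5.7607 = 45.7607

θ=192.9°: 48.5925
θ=221.4°: 44.3854
θ=243.6°: 56.9939
θ=333°: 45.7607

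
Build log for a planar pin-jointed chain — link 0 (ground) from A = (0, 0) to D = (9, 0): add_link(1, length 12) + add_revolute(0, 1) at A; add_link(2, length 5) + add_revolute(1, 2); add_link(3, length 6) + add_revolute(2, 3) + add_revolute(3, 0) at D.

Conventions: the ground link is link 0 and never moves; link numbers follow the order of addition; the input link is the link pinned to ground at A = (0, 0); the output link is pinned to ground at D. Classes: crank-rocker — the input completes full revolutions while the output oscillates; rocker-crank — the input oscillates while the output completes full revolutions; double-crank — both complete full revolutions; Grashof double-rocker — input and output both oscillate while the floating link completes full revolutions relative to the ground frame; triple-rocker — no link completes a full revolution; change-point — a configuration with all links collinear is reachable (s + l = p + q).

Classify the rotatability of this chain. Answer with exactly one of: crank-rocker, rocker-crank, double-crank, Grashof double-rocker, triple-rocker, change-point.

lengths: ground=9, input=12, coupler=5, output=6
sorted: s=5 (shortest), l=12 (longest), p+q=15
s + l = 17 vs p + q = 15
s + l > p + q → non-Grashof → no link fully rotates → triple-rocker

triple-rocker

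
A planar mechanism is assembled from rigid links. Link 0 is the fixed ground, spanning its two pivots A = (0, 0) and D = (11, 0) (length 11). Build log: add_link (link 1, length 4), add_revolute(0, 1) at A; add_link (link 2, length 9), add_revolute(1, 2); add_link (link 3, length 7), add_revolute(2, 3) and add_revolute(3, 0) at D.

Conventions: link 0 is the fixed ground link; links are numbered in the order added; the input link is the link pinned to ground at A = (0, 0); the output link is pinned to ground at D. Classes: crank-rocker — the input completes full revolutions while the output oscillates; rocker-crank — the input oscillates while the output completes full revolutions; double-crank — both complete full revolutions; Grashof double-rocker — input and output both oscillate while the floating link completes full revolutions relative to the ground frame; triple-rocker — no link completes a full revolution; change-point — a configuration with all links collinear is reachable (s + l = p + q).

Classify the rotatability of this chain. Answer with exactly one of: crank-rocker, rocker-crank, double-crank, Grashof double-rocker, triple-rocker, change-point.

lengths: ground=11, input=4, coupler=9, output=7
sorted: s=4 (shortest), l=11 (longest), p+q=16
s + l = 15 vs p + q = 16
s + l < p + q (Grashof) with shortest = input link → crank-rocker

crank-rocker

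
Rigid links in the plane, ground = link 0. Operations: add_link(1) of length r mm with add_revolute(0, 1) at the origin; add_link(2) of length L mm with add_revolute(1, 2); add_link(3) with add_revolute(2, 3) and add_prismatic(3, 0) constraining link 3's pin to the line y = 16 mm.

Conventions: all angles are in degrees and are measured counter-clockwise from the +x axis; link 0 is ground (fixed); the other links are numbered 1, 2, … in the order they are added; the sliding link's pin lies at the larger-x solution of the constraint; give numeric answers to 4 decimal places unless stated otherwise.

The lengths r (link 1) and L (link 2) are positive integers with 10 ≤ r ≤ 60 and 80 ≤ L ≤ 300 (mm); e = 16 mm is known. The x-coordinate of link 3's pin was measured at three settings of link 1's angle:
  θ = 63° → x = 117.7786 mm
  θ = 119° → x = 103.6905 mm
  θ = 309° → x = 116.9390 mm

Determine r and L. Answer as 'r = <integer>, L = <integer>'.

constraint per measurement: (x − r cos θ)² + (r sin θ − e)² = L²
subtracting the θ₁ and θ₂ equations cancels the r² and L² terms:
r = (x₁² − x₂²) / (2[(x₁cos θ₁ + e sin θ₁) − (x₂cos θ₂ + e sin θ₂)]) = 15.0000 → r = 15
L² = (x₁ − r cos θ₁)² + (r sin θ₁ − e)² = 12321.0045 → L = 111.0000 → L = 111
check at θ₃=309°: x = 116.9390 (printed 116.9390) ✓

r = 15, L = 111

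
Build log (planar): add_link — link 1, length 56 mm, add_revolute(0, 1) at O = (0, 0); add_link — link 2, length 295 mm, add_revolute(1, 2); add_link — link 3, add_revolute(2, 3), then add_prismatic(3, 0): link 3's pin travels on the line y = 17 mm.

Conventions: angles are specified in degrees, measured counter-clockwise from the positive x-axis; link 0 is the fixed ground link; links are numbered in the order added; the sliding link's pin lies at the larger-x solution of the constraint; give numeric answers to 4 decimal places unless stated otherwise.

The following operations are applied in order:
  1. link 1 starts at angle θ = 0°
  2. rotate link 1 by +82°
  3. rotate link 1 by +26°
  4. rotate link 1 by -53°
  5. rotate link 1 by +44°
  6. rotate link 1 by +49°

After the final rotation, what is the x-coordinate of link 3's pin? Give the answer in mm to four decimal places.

geometry: r = 56 mm, L = 295 mm, e = 17 mm; θ starts at 0°
rotate link 1 by +82°: θ ← 0° +82° = 82°
rotate link 1 by +26°: θ ← 82° +26° = 108°
rotate link 1 by -53°: θ ← 108° -53° = 55°
rotate link 1 by +44°: θ ← 55° +44° = 99°
rotate link 1 by +49°: θ ← 99° +49° = 148°
crank pin P = (r cos θ, r sin θ) = (-47.490693, 29.675479)
h = r sin θ − e = 29.675479 − 17 = 12.675479
x = r cos θ + √(L² − h²) = -47.490693 + 294.727556 = 247.236863

247.2369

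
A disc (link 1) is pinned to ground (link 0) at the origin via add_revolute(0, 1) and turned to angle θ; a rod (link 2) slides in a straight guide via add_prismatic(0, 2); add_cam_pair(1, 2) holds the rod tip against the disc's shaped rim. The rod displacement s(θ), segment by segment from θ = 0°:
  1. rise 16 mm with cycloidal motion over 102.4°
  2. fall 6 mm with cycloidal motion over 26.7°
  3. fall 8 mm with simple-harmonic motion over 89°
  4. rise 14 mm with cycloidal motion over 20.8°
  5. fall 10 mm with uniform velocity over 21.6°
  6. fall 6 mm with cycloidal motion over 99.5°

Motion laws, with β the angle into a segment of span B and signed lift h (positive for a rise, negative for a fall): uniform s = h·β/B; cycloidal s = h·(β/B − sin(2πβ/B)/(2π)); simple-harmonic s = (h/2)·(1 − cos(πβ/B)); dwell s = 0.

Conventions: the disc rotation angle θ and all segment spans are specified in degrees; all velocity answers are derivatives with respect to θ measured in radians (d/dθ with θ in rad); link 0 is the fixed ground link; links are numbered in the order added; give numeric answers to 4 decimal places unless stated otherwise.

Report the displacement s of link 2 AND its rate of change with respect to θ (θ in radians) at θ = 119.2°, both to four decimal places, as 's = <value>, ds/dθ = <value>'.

segment 1 (0° to 102.4°, cycloidal, h = 16) is passed completely: s = 0.0000 + (16) = 16.0000
θ = 119.2° falls in segment 2 (102.4° to 129.1°, cycloidal, h = -6): β = 119.2 − 102.4 = 16.8°, B = 26.7°; Δs = -6·(0.6292 − sin(2π·0.6292)/(2π)) = -4.4682; s = 16.0000 − 4.4682 = 11.5318
velocity in seg [102.4°–129.1°] (cycloidal), θ in radians: β = 16.8° = 0.2932 rad, B = 26.7° = 0.4660 rad; ds/dθ = (h/B)(1 − cos(2πβ/B)) = ((-6)/0.4660)(1 − cos(2π·0.6292)) = -21.735588 mm/rad

s = 11.5318, ds/dθ = -21.7356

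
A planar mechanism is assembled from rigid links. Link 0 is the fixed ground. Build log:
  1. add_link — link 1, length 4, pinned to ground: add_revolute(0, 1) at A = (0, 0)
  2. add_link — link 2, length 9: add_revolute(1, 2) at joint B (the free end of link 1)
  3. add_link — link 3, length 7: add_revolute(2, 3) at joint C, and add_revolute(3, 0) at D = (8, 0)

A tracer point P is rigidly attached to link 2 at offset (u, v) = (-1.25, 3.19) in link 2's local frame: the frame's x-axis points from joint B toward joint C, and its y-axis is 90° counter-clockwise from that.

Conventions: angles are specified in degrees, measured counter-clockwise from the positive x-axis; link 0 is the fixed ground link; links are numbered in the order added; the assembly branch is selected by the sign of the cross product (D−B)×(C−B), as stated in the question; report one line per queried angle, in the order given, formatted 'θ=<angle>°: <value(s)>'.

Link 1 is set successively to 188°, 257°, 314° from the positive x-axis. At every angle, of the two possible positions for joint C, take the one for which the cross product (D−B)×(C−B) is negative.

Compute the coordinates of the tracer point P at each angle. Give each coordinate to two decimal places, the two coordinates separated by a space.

A=(0,0), D=(8.00,0)
θ=188°: B = A + 4.00·(cos188°, sin188°) = (-3.9611, -0.5567)
θ=188°: |BD| = 11.9740
θ=188°: circle(B,9.00) ∩ circle(D,7.00): a=7.3232, h=5.2317
θ=188°:   candidates: C₊=(3.1110,5.0098) cross=62.644; C₋=(3.5975,-5.4422) cross=-62.644
θ=188°:   branch - wants cross < 0 → take C=(3.5975,-5.4422) (cross=-62.644)
θ=188°: ex = (C−B)/|BC| = (0.8398,-0.5428); ey = (0.5428,0.8398)
θ=188°: P = B + -1.25·ex + 3.19·ey = (-3.2792,2.8009)
θ=257°: B = A + 4.00·(cos257°, sin257°) = (-0.8998, -3.8975)
θ=257°: |BD| = 9.7158
θ=257°: circle(B,9.00) ∩ circle(D,7.00): a=6.5047, h=6.2200
θ=257°:   candidates: C₊=(2.5634,4.4095) cross=60.433; C₋=(7.5537,-6.9858) cross=-60.433
θ=257°:   branch - wants cross < 0 → take C=(7.5537,-6.9858) (cross=-60.433)
θ=257°: ex = (C−B)/|BC| = (0.9393,-0.3431); ey = (0.3431,0.9393)
θ=257°: P = B + -1.25·ex + 3.19·ey = (-0.9793,-0.4722)
θ=314°: B = A + 4.00·(cos314°, sin314°) = (2.7786, -2.8774)
θ=314°: |BD| = 5.9617
θ=314°: circle(B,9.00) ∩ circle(D,7.00): a=5.6646, h=6.9937
θ=314°:   candidates: C₊=(4.3644,5.9818) cross=41.694; C₋=(11.1153,-6.2686) cross=-41.694
θ=314°:   branch - wants cross < 0 → take C=(11.1153,-6.2686) (cross=-41.694)
θ=314°: ex = (C−B)/|BC| = (0.9263,-0.3768); ey = (0.3768,0.9263)
θ=314°: P = B + -1.25·ex + 3.19·ey = (2.8228,0.5485)

θ=188°: -3.28 2.80
θ=257°: -0.98 -0.47
θ=314°: 2.82 0.55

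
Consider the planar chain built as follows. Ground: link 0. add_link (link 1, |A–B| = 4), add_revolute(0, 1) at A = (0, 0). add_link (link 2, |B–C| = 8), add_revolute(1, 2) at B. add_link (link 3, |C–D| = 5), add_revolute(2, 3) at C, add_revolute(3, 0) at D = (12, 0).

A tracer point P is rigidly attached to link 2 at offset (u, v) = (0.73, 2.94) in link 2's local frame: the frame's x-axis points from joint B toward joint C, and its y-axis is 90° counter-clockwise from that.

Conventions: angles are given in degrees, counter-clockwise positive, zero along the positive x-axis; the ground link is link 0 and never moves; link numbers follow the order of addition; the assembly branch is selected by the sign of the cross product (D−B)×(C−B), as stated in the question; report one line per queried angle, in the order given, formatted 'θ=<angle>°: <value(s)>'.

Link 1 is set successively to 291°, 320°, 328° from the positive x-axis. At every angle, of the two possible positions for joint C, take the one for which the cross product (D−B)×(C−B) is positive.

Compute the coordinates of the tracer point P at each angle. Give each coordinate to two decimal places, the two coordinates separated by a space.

A=(0,0), D=(12.00,0)
θ=291°: B = A + 4.00·(cos291°, sin291°) = (1.4335, -3.7343)
θ=291°: |BD| = 11.2070
θ=291°: circle(B,8.00) ∩ circle(D,5.00): a=7.3435, h=3.1738
θ=291°:   candidates: C₊=(7.2997,1.7051) cross=35.569; C₋=(9.4149,-4.2798) cross=-35.569
θ=291°:   branch + wants cross > 0 → take C=(7.2997,1.7051) (cross=35.569)
θ=291°: ex = (C−B)/|BC| = (0.7333,0.6799); ey = (-0.6799,0.7333)
θ=291°: P = B + 0.73·ex + 2.94·ey = (-0.0302,-1.0821)
θ=320°: B = A + 4.00·(cos320°, sin320°) = (3.0642, -2.5712)
θ=320°: |BD| = 9.2984
θ=320°: circle(B,8.00) ∩ circle(D,5.00): a=6.7463, h=4.2997
θ=320°:   candidates: C₊=(8.3585,3.4263) cross=39.980; C₋=(10.7364,-4.8377) cross=-39.980
θ=320°:   branch + wants cross > 0 → take C=(8.3585,3.4263) (cross=39.980)
θ=320°: ex = (C−B)/|BC| = (0.6618,0.7497); ey = (-0.7497,0.6618)
θ=320°: P = B + 0.73·ex + 2.94·ey = (1.3432,-0.0782)
θ=328°: B = A + 4.00·(cos328°, sin328°) = (3.3922, -2.1197)
θ=328°: |BD| = 8.8650
θ=328°: circle(B,8.00) ∩ circle(D,5.00): a=6.6321, h=4.4738
θ=328°:   candidates: C₊=(8.7623,3.8101) cross=39.660; C₋=(10.9017,-4.8779) cross=-39.660
θ=328°:   branch + wants cross > 0 → take C=(8.7623,3.8101) (cross=39.660)
θ=328°: ex = (C−B)/|BC| = (0.6713,0.7412); ey = (-0.7412,0.6713)
θ=328°: P = B + 0.73·ex + 2.94·ey = (1.7030,0.3949)

θ=291°: -0.03 -1.08
θ=320°: 1.34 -0.08
θ=328°: 1.70 0.39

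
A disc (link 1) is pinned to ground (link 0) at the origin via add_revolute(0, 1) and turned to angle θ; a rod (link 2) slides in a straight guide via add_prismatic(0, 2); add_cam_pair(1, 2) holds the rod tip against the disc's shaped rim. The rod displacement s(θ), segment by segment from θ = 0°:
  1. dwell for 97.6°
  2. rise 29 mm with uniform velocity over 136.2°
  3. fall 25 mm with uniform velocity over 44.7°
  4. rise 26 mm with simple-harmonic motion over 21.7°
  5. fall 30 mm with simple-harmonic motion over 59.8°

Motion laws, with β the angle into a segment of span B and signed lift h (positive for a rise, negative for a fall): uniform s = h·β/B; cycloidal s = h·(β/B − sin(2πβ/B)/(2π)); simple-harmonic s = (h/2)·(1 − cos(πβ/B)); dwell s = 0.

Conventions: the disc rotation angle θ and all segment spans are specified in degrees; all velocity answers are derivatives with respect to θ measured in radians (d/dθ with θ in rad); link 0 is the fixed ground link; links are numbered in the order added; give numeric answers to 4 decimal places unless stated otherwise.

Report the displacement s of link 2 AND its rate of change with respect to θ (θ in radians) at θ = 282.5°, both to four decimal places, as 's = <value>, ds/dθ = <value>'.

segment 1 (0° to 97.6°, dwell): s unchanged at 0.0000
segment 2 (97.6° to 233.8°, uniform, h = 29) is passed completely: s = 0.0000 + (29) = 29.0000
segment 3 (233.8° to 278.5°, uniform, h = -25) is passed completely: s = 29.0000 + (-25) = 4.0000
θ = 282.5° falls in segment 4 (278.5° to 300.2°, simple-harmonic, h = 26): β = 282.5 − 278.5 = 4°, B = 21.7°; Δs = 26/2·(1 − cos(π·0.1843)) = 2.1195; s = 4.0000 + 2.1195 = 6.1195
velocity in seg [278.5°–300.2°] (simple-harmonic), θ in radians: β = 4° = 0.0698 rad, B = 21.7° = 0.3787 rad; ds/dθ = (πh/(2B)) sin(πβ/B) = (π·26/(2·0.3787)) sin(π·0.1843) = 59.014052 mm/rad

s = 6.1195, ds/dθ = 59.0141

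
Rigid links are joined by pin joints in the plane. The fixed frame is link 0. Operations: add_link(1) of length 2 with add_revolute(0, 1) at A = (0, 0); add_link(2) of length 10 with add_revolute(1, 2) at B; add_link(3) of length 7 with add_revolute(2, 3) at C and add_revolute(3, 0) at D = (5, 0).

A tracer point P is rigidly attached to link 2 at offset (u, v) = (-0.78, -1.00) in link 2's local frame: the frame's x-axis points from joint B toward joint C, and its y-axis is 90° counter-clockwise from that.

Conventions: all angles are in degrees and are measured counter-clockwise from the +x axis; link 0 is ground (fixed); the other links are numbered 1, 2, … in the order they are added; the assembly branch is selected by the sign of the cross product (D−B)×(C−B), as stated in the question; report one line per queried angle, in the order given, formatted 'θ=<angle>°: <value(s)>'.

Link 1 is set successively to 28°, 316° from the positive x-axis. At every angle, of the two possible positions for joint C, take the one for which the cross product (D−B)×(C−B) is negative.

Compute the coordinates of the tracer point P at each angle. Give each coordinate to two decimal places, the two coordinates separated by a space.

A=(0,0), D=(5.00,0)
θ=28°: B = A + 2.00·(cos28°, sin28°) = (1.7659, 0.9389)
θ=28°: |BD| = 3.3676
θ=28°: circle(B,10.00) ∩ circle(D,7.00): a=9.2559, h=3.7853
θ=28°:   candidates: C₊=(11.7101,1.9935) cross=12.748; C₋=(9.5993,-5.2769) cross=-12.748
θ=28°:   branch - wants cross < 0 → take C=(9.5993,-5.2769) (cross=-12.748)
θ=28°: ex = (C−B)/|BC| = (0.7833,-0.6216); ey = (0.6216,0.7833)
θ=28°: P = B + -0.78·ex + -1.00·ey = (0.5333,0.6404)
θ=316°: B = A + 2.00·(cos316°, sin316°) = (1.4387, -1.3893)
θ=316°: |BD| = 3.8227
θ=316°: circle(B,10.00) ∩ circle(D,7.00): a=8.5820, h=5.1332
θ=316°:   candidates: C₊=(7.5683,6.5118) cross=19.623; C₋=(11.2994,-3.0524) cross=-19.623
θ=316°:   branch - wants cross < 0 → take C=(11.2994,-3.0524) (cross=-19.623)
θ=316°: ex = (C−B)/|BC| = (0.9861,-0.1663); ey = (0.1663,0.9861)
θ=316°: P = B + -0.78·ex + -1.00·ey = (0.5032,-2.2457)

θ=28°: 0.53 0.64
θ=316°: 0.50 -2.25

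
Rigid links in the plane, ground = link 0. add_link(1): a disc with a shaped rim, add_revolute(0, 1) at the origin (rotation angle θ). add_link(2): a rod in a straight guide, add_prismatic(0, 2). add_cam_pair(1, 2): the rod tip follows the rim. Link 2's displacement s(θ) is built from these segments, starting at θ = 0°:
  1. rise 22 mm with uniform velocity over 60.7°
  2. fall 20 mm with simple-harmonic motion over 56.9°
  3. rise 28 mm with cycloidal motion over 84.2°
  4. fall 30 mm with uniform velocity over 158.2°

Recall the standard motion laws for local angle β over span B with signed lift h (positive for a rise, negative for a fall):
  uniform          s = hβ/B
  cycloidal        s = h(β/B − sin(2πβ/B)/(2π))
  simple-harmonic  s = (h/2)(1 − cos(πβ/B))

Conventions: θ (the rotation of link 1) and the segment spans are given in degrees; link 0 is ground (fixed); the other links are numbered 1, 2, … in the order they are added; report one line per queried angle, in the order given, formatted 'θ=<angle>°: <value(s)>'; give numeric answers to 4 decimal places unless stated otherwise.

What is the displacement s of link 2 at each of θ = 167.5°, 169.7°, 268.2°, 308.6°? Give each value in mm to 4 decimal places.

segment 1 (0° to 60.7°, uniform, h = 22) is passed completely: s = 0.0000 + (22) = 22.0000
segment 2 (60.7° to 117.6°, simple-harmonic, h = -20) is passed completely: s = 22.0000 + (-20) = 2.0000
θ = 167.5° falls in segment 3 (117.6° to 201.8°, cycloidal, h = 28): β = 167.5 − 117.6 = 49.9°, B = 84.2°; Δs = 28·(0.5926 − sin(2π·0.5926)/(2π)) = 19.0437; s = 2.0000 + 19.0437 = 21.0437
θ = 169.7° falls in segment 3 (117.6° to 201.8°, cycloidal, h = 28): β = 169.7 − 117.6 = 52.1°, B = 84.2°; Δs = 28·(0.6188 − sin(2π·0.6188)/(2π)) = 20.3507; s = 2.0000 + 20.3507 = 22.3507
segment 3 (117.6° to 201.8°, cycloidal, h = 28) is passed completely: s = 2.0000 + (28) = 30.0000
θ = 268.2° falls in segment 4 (201.8° to 360°, uniform, h = -30): β = 268.2 − 201.8 = 66.4°, B = 158.2°; Δs = -30·66.4/158.2 = -12.5917; s = 30.0000 − 12.5917 = 17.4083
θ = 308.6° falls in segment 4 (201.8° to 360°, uniform, h = -30): β = 308.6 − 201.8 = 106.8°, B = 158.2°; Δs = -30·106.8/158.2 = -20.2528; s = 30.0000 − 20.2528 = 9.7472

θ=167.5°: 21.0437
θ=169.7°: 22.3507
θ=268.2°: 17.4083
θ=308.6°: 9.7472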